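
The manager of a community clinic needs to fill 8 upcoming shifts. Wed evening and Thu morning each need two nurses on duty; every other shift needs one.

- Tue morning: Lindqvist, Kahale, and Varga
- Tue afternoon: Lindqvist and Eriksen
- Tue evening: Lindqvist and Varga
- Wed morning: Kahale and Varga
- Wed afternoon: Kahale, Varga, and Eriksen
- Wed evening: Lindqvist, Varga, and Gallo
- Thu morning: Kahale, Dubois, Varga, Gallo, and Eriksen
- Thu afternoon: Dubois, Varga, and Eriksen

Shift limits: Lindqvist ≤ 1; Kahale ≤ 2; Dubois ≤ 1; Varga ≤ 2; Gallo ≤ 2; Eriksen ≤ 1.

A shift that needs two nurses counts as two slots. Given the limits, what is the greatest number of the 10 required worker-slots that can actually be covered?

Total capacity across all nurses is 1+2+1+2+2+1 = 9, and 10 slots are needed, so at most 9 can be filled.
An assignment achieving 9: Tue morning→Kahale, Tue afternoon→Lindqvist, Tue evening→Varga, Wed morning→Kahale, Wed afternoon→Varga, Wed evening→Gallo, Thu morning→Gallo+Eriksen, Thu afternoon→Dubois.
Loads: Lindqvist 1/1, Kahale 2/2, Dubois 1/1, Varga 2/2, Gallo 2/2, Eriksen 1/1.

9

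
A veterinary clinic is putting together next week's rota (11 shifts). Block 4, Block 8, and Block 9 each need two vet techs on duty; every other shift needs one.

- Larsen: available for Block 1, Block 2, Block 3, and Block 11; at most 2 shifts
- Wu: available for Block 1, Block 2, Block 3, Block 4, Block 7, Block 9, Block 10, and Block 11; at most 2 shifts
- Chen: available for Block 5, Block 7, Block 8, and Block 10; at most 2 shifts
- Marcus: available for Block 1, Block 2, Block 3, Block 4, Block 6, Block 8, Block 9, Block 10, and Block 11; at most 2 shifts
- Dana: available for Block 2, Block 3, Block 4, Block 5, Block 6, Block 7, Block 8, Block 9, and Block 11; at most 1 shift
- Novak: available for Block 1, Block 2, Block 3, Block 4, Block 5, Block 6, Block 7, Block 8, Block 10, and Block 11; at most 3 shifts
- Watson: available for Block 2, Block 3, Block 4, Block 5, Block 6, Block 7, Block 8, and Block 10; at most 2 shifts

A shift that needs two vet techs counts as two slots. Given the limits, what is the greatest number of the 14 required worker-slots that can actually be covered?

14

Total capacity across all vet techs is 2+2+2+2+1+3+2 = 14, and 14 slots are needed, so at most 14 can be filled.
An assignment achieving 14: Block 1→Larsen, Block 2→Novak, Block 3→Watson, Block 4→Wu+Dana, Block 5→Chen, Block 6→Marcus, Block 7→Chen, Block 8→Novak+Watson, Block 9→Wu+Marcus, Block 10→Novak, Block 11→Larsen.
Loads: Larsen 2/2, Wu 2/2, Chen 2/2, Marcus 2/2, Dana 1/1, Novak 3/3, Watson 2/2.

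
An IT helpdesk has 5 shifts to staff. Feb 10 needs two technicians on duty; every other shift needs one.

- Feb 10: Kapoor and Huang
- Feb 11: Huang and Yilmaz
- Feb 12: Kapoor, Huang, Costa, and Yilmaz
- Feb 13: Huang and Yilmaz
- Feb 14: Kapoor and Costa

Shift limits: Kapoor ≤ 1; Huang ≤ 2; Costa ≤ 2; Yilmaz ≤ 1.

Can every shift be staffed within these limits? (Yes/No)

Yes

Feb 10 can only be covered by Kapoor and Huang, so that assignment is forced.
One valid schedule: Feb 10→Kapoor+Huang, Feb 11→Huang, Feb 12→Costa, Feb 13→Yilmaz, Feb 14→Costa.
Loads: Kapoor 1/1, Huang 2/2, Costa 2/2, Yilmaz 1/1 — all within limits.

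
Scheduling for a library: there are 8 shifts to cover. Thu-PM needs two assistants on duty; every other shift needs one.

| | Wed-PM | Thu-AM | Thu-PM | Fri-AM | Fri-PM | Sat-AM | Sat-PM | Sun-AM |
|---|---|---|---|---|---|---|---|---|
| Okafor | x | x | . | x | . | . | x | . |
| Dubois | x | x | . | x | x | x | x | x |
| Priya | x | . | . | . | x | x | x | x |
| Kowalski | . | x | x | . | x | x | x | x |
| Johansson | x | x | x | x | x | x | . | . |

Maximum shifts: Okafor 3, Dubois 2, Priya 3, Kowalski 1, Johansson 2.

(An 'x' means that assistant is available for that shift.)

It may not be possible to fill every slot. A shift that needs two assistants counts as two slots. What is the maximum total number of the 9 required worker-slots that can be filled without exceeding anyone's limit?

Total capacity across all assistants is 3+2+3+1+2 = 11, and 9 slots are needed, so at most 9 can be filled.
An assignment achieving 9: Wed-PM→Okafor, Thu-AM→Okafor, Thu-PM→Kowalski+Johansson, Fri-AM→Okafor, Fri-PM→Dubois, Sat-AM→Priya, Sat-PM→Priya, Sun-AM→Dubois.
Loads: Okafor 3/3, Dubois 2/2, Priya 2/3, Kowalski 1/1, Johansson 1/2.

9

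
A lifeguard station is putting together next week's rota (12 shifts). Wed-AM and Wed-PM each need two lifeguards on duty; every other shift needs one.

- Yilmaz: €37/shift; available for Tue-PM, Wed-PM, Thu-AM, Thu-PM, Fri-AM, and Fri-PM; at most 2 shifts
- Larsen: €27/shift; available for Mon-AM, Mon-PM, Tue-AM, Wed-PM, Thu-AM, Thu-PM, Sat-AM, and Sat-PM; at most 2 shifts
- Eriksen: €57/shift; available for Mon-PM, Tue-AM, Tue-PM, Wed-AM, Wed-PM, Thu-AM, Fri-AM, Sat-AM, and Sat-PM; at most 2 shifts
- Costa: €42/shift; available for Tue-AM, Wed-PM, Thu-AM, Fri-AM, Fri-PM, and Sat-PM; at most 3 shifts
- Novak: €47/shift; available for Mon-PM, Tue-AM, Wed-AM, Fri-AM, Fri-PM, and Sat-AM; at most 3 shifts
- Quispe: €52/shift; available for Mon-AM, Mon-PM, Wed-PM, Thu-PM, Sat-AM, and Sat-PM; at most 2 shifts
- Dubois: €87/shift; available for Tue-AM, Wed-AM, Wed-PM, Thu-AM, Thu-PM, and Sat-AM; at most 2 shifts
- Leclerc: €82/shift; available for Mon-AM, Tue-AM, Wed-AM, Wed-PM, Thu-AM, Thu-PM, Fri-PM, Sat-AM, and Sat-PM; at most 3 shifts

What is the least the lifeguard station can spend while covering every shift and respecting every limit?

€613

Picking the cheapest available lifeguard for each shift independently would cost €468, but that ignores the shift limits.
An optimal schedule: Mon-AM→Larsen, Mon-PM→Larsen, Tue-AM→Novak, Tue-PM→Yilmaz, Wed-AM→Novak+Eriksen, Wed-PM→Quispe+Eriksen, Thu-AM→Costa, Thu-PM→Quispe, Fri-AM→Yilmaz, Fri-PM→Costa, Sat-AM→Novak, Sat-PM→Costa.
Total: 27 + 27 + 47 + 37 + 47 + 57 + 52 + 57 + 42 + 52 + 37 + 42 + 47 + 42 = €613.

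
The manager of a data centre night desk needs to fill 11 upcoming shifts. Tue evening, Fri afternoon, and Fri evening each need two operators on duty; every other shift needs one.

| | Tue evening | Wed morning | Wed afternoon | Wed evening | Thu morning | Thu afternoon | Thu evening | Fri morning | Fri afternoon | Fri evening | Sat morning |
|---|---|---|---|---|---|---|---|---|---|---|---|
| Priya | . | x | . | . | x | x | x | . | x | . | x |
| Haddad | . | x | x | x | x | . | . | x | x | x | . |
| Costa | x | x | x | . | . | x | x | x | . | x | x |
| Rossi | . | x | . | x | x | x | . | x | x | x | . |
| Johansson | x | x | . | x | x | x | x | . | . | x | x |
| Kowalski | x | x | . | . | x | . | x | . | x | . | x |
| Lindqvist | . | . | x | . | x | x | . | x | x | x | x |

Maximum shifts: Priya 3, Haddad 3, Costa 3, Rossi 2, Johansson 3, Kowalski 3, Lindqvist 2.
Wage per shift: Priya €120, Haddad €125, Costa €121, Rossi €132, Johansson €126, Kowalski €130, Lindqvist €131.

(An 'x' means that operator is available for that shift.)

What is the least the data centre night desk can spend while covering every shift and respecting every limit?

€1736

Picking the cheapest available operator for each shift independently would cost €1705, but that ignores the shift limits.
An optimal schedule: Tue evening→Costa+Johansson, Wed morning→Johansson, Wed afternoon→Costa, Wed evening→Haddad, Thu morning→Kowalski, Thu afternoon→Priya, Thu evening→Priya, Fri morning→Costa, Fri afternoon→Haddad+Kowalski, Fri evening→Haddad+Johansson, Sat morning→Priya.
Total: 121 + 126 + 126 + 121 + 125 + 130 + 120 + 120 + 121 + 125 + 130 + 125 + 126 + 120 = €1736.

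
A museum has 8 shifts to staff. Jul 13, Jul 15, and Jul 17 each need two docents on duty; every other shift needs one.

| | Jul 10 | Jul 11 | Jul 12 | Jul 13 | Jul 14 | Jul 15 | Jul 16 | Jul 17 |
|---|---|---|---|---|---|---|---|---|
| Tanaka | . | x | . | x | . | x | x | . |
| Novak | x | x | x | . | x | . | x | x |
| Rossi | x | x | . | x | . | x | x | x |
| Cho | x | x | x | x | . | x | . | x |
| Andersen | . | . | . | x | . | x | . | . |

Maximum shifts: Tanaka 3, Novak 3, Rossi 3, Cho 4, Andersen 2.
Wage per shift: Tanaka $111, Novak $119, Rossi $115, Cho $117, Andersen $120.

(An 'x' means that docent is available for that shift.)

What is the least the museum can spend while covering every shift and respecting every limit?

Jul 14 can only be covered by Novak, so that assignment is forced.
Picking the cheapest available docent for each shift independently would cost $1257, but that ignores the shift limits.
An optimal schedule: Jul 10→Rossi, Jul 11→Tanaka, Jul 12→Cho, Jul 13→Tanaka+Cho, Jul 14→Novak, Jul 15→Rossi+Cho, Jul 16→Tanaka, Jul 17→Rossi+Cho.
Total: 115 + 111 + 117 + 111 + 117 + 119 + 115 + 117 + 111 + 115 + 117 = $1265.

$1265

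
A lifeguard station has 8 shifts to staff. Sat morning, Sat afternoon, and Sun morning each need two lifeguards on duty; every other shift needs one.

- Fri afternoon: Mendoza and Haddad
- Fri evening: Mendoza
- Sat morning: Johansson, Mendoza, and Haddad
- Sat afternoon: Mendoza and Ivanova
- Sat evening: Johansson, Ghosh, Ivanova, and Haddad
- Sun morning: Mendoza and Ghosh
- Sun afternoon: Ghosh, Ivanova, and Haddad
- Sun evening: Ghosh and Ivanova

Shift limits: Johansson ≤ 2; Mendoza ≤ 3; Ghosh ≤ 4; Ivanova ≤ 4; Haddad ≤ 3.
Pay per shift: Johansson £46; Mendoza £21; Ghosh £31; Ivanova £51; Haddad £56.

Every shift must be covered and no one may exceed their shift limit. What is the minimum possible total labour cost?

Fri evening can only be covered by Mendoza, so that assignment is forced.
Sat afternoon can only be covered by Mendoza and Ivanova, so that assignment is forced.
Sun morning can only be covered by Mendoza and Ghosh, so that assignment is forced.
Picking the cheapest available lifeguard for each shift independently would cost £326, but that ignores the shift limits.
An optimal schedule: Fri afternoon→Haddad, Fri evening→Mendoza, Sat morning→Johansson+Haddad, Sat afternoon→Mendoza+Ivanova, Sat evening→Ghosh, Sun morning→Mendoza+Ghosh, Sun afternoon→Ghosh, Sun evening→Ghosh.
Total: 56 + 21 + 46 + 56 + 21 + 51 + 31 + 21 + 31 + 31 + 31 = £396.

£396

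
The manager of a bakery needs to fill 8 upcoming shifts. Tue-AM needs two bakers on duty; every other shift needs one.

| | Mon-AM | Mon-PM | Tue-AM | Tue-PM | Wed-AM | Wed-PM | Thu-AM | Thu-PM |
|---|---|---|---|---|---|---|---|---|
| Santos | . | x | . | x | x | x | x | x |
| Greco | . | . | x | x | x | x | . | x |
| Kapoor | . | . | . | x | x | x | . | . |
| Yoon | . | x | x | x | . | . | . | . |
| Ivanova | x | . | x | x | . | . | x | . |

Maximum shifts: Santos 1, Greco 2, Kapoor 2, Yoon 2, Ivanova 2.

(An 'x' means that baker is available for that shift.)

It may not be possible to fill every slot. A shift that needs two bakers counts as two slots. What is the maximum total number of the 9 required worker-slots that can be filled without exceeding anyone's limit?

9

Total capacity across all bakers is 1+2+2+2+2 = 9, and 9 slots are needed, so at most 9 can be filled.
An assignment achieving 9: Mon-AM→Ivanova, Mon-PM→Santos, Tue-AM→Greco+Yoon, Tue-PM→Yoon, Wed-AM→Kapoor, Wed-PM→Kapoor, Thu-AM→Ivanova, Thu-PM→Greco.
Loads: Santos 1/1, Greco 2/2, Kapoor 2/2, Yoon 2/2, Ivanova 2/2.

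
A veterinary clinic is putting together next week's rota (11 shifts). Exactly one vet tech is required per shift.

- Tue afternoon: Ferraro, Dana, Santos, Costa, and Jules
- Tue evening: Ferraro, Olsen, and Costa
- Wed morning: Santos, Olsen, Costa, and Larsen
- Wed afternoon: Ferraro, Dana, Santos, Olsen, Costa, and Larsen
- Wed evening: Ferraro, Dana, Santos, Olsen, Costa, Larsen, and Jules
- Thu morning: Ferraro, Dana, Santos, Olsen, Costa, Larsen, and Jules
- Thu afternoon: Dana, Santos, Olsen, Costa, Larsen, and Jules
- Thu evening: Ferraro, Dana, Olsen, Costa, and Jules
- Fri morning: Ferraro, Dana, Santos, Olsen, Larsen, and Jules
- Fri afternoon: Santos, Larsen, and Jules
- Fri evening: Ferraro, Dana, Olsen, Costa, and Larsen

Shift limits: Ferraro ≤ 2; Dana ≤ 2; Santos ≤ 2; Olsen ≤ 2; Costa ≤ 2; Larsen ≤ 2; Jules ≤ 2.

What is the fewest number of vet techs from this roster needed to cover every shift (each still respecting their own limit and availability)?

11 slots to fill and no one can take more than 2, so at least ⌈11/2⌉ = 6 vet techs are needed.
Ferraro, Dana, Santos, Olsen, Costa, and Larsen alone can cover everything: Tue afternoon→Ferraro, Tue evening→Ferraro, Wed morning→Santos, Wed afternoon→Costa, Wed evening→Costa, Thu morning→Larsen, Thu afternoon→Dana, Thu evening→Dana, Fri morning→Olsen, Fri afternoon→Santos, Fri evening→Olsen.

6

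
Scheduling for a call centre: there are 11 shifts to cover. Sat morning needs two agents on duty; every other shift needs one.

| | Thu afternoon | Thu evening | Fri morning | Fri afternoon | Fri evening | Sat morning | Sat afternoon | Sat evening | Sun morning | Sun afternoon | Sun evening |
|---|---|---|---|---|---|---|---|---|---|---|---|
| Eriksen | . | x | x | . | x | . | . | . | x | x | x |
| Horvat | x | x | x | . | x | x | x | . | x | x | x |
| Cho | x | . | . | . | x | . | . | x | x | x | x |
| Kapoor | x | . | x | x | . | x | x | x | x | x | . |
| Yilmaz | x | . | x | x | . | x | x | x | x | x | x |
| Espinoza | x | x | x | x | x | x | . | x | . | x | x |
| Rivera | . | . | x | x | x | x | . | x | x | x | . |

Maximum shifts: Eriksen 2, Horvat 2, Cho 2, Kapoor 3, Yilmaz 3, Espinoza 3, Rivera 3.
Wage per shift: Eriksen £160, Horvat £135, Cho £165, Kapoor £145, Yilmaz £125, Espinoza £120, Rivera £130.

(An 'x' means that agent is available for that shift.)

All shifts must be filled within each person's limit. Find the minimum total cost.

£1540

Picking the cheapest available agent for each shift independently would cost £1455, but that ignores the shift limits.
An optimal schedule: Thu afternoon→Espinoza, Thu evening→Espinoza, Fri morning→Rivera, Fri afternoon→Espinoza, Fri evening→Rivera, Sat morning→Horvat+Kapoor, Sat afternoon→Yilmaz, Sat evening→Yilmaz, Sun morning→Rivera, Sun afternoon→Horvat, Sun evening→Yilmaz.
Total: 120 + 120 + 130 + 120 + 130 + 135 + 145 + 125 + 125 + 130 + 135 + 125 = £1540.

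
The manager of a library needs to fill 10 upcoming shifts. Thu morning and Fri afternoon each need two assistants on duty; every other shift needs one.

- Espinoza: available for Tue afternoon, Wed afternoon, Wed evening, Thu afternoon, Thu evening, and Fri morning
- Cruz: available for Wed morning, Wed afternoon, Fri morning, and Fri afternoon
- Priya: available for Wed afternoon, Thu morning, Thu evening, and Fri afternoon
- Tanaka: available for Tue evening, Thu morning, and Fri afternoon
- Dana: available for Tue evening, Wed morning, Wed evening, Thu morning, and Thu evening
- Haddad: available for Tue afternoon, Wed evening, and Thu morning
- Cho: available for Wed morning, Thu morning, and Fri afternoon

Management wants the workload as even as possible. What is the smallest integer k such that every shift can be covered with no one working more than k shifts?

With 7 assistants and 12 worker-slots to fill, someone must work at least ⌈12/7⌉ = 2 shifts, so k ≥ 2.
k = 2 works: Tue afternoon→Espinoza, Tue evening→Tanaka, Wed morning→Cruz, Wed afternoon→Priya, Wed evening→Dana, Thu morning→Dana+Haddad, Thu afternoon→Espinoza, Thu evening→Priya, Fri morning→Cruz, Fri afternoon→Tanaka+Cho.
Loads: Espinoza 2, Cruz 2, Priya 2, Tanaka 2, Dana 2, Haddad 1, Cho 1 — all ≤ 2.

2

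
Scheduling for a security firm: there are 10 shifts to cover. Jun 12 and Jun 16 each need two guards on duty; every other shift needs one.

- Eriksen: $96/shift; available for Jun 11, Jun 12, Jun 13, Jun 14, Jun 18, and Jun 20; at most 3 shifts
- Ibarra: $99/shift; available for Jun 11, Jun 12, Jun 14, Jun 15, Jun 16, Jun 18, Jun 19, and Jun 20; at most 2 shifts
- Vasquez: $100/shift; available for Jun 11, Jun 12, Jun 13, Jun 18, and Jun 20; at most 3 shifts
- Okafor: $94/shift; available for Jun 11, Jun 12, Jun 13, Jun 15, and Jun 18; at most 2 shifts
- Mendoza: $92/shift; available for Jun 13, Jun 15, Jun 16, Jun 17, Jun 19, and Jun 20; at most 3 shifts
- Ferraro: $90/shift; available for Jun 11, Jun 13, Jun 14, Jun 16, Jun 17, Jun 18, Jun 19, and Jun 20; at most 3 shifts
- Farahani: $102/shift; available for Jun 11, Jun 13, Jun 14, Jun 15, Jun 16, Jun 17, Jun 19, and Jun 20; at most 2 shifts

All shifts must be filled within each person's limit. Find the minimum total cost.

$1121

Picking the cheapest available guard for each shift independently would cost $1094, but that ignores the shift limits.
An optimal schedule: Jun 11→Eriksen, Jun 12→Okafor+Eriksen, Jun 13→Mendoza, Jun 14→Ferraro, Jun 15→Mendoza, Jun 16→Mendoza+Ibarra, Jun 17→Ferraro, Jun 18→Okafor, Jun 19→Ferraro, Jun 20→Eriksen.
Total: 96 + 94 + 96 + 92 + 90 + 92 + 92 + 99 + 90 + 94 + 90 + 96 = $1121.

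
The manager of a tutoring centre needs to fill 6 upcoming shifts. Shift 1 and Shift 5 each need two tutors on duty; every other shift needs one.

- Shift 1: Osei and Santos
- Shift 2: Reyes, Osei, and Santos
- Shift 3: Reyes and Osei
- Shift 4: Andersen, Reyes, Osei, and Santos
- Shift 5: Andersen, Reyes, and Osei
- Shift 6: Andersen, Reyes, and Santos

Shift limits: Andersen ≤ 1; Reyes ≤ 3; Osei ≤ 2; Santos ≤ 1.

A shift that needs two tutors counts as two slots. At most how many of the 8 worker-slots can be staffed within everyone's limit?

7

Total capacity across all tutors is 1+3+2+1 = 7, and 8 slots are needed, so at most 7 can be filled.
An assignment achieving 7: Shift 1→Osei+Santos, Shift 2→Reyes, Shift 3→Reyes, Shift 4→Osei, Shift 5→Andersen+Reyes.
Loads: Andersen 1/1, Reyes 3/3, Osei 2/2, Santos 1/1.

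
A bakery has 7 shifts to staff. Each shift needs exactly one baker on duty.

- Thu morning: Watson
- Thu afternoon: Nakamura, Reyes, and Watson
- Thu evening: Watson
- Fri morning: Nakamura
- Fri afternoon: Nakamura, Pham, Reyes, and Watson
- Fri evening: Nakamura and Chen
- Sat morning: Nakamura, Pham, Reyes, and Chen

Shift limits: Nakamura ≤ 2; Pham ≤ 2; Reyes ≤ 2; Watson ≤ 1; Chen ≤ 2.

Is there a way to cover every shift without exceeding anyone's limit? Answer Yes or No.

No

Total capacity is 9 and 7 slots are needed, so capacity alone doesn't rule it out.
Shifts {Thu morning, Thu evening} need 2 worker-slots in total, but the bakers available for any of those shifts (Watson) can supply at most 1 among them. So no valid schedule exists.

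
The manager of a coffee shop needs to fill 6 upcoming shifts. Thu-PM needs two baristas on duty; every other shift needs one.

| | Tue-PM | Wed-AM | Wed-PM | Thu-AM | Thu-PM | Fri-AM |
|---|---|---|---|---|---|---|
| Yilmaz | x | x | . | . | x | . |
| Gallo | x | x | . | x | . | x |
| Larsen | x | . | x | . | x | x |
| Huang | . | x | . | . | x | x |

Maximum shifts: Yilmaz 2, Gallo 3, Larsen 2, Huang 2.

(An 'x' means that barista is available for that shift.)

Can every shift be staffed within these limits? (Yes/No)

Yes

Wed-PM can only be covered by Larsen, so that assignment is forced.
Thu-AM can only be covered by Gallo, so that assignment is forced.
One valid schedule: Tue-PM→Yilmaz, Wed-AM→Yilmaz, Wed-PM→Larsen, Thu-AM→Gallo, Thu-PM→Larsen+Huang, Fri-AM→Gallo.
Loads: Yilmaz 2/2, Gallo 2/3, Larsen 2/2, Huang 1/2 — all within limits.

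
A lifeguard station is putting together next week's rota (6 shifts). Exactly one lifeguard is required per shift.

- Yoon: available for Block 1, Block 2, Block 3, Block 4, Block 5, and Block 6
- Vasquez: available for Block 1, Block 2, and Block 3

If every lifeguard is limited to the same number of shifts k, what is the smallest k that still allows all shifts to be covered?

With 2 lifeguards and 6 worker-slots to fill, someone must work at least ⌈6/2⌉ = 3 shifts, so k ≥ 3.
k = 3 works: Block 1→Vasquez, Block 2→Vasquez, Block 3→Vasquez, Block 4→Yoon, Block 5→Yoon, Block 6→Yoon.
Loads: Yoon 3, Vasquez 3 — all ≤ 3.

3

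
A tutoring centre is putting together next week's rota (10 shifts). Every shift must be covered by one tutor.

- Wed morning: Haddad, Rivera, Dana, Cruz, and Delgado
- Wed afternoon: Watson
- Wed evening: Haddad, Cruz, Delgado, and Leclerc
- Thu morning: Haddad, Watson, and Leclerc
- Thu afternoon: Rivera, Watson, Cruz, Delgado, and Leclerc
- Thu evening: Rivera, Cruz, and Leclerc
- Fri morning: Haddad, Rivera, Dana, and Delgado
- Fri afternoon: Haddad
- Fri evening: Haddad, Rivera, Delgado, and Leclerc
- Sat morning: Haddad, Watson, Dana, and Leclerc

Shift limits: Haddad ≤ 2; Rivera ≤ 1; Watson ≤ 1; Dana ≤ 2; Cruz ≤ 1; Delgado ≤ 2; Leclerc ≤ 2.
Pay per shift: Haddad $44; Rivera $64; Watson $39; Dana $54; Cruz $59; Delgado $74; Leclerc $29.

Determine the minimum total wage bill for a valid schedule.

$490

Wed afternoon can only be covered by Watson, so that assignment is forced.
Fri afternoon can only be covered by Haddad, so that assignment is forced.
Picking the cheapest available tutor for each shift independently would cost $345, but that ignores the shift limits.
An optimal schedule: Wed morning→Cruz, Wed afternoon→Watson, Wed evening→Haddad, Thu morning→Leclerc, Thu afternoon→Delgado, Thu evening→Leclerc, Fri morning→Dana, Fri afternoon→Haddad, Fri evening→Rivera, Sat morning→Dana.
Total: 59 + 39 + 44 + 29 + 74 + 29 + 54 + 44 + 64 + 54 = $490.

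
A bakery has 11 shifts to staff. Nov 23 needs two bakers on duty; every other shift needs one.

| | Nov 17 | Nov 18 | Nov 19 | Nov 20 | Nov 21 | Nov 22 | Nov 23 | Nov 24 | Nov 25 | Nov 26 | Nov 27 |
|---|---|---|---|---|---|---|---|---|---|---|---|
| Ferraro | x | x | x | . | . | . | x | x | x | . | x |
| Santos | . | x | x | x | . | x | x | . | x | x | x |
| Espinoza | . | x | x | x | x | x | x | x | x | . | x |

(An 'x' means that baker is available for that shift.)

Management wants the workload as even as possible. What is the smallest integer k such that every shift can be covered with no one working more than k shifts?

With 3 bakers and 12 worker-slots to fill, someone must work at least ⌈12/3⌉ = 4 shifts, so k ≥ 4.
k = 4 works: Nov 17→Ferraro, Nov 18→Ferraro, Nov 19→Ferraro, Nov 20→Santos, Nov 21→Espinoza, Nov 22→Santos, Nov 23→Santos+Espinoza, Nov 24→Ferraro, Nov 25→Espinoza, Nov 26→Santos, Nov 27→Espinoza.
Loads: Ferraro 4, Santos 4, Espinoza 4 — all ≤ 4.

4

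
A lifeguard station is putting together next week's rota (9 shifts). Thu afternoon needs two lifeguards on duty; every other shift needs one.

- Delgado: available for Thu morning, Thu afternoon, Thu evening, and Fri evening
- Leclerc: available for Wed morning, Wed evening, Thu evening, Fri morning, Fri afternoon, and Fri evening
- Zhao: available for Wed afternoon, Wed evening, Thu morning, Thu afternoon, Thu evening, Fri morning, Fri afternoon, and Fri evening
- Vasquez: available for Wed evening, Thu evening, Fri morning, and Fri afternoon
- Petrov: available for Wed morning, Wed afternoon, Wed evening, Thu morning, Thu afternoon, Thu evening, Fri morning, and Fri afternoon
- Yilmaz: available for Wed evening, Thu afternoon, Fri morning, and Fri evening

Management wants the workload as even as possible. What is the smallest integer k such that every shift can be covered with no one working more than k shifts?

With 6 lifeguards and 10 worker-slots to fill, someone must work at least ⌈10/6⌉ = 2 shifts, so k ≥ 2.
k = 2 works: Wed morning→Leclerc, Wed afternoon→Zhao, Wed evening→Zhao, Thu morning→Delgado, Thu afternoon→Petrov+Yilmaz, Thu evening→Vasquez, Fri morning→Vasquez, Fri afternoon→Leclerc, Fri evening→Delgado.
Loads: Delgado 2, Leclerc 2, Zhao 2, Vasquez 2, Petrov 1, Yilmaz 1 — all ≤ 2.

2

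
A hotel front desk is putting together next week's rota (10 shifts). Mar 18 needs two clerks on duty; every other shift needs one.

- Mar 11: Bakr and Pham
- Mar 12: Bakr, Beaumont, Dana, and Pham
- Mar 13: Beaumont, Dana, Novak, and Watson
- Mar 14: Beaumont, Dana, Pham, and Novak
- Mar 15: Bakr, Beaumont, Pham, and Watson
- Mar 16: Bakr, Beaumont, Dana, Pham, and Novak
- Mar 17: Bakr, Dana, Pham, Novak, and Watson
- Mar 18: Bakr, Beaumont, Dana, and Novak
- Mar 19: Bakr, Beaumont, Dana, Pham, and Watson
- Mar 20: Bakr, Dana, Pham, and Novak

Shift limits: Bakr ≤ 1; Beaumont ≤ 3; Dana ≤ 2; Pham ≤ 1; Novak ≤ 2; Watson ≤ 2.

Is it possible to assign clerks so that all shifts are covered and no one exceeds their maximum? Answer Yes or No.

Yes

One valid schedule: Mar 11→Bakr, Mar 12→Beaumont, Mar 13→Beaumont, Mar 14→Beaumont, Mar 15→Pham, Mar 16→Novak, Mar 17→Watson, Mar 18→Dana+Novak, Mar 19→Watson, Mar 20→Dana.
Loads: Bakr 1/1, Beaumont 3/3, Dana 2/2, Pham 1/1, Novak 2/2, Watson 2/2 — all within limits.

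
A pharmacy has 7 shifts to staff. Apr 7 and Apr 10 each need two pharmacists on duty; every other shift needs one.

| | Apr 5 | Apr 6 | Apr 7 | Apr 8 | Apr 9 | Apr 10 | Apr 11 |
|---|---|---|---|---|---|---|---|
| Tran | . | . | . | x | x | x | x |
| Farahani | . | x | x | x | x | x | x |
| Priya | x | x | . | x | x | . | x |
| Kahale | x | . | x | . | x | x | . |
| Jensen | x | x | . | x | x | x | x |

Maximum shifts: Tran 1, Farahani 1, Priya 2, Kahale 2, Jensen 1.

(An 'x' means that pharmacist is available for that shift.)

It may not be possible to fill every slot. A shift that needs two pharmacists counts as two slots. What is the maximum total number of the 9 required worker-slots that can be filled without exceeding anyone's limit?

Total capacity across all pharmacists is 1+1+2+2+1 = 7, and 9 slots are needed, so at most 7 can be filled.
An assignment achieving 7: Apr 5→Priya, Apr 6→Priya, Apr 7→Farahani+Kahale, Apr 8→Tran, Apr 10→Kahale+Jensen.
Loads: Tran 1/1, Farahani 1/1, Priya 2/2, Kahale 2/2, Jensen 1/1.

7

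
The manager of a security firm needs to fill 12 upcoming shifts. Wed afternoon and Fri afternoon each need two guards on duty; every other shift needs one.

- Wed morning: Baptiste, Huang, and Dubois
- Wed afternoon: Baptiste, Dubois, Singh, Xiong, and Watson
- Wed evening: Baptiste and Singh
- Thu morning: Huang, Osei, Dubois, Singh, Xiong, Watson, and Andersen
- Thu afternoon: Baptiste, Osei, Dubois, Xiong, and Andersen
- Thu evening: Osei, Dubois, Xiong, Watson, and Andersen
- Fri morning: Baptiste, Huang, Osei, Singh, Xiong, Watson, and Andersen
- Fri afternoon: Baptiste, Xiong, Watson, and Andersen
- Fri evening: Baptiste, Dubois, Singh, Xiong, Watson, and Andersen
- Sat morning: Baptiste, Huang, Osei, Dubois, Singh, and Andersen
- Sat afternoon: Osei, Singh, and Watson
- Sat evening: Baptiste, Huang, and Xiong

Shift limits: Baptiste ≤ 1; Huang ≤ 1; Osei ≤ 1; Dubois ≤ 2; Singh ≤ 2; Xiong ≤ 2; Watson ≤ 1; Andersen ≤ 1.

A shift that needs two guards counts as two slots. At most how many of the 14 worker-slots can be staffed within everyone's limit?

11

Total capacity across all guards is 1+1+1+2+2+2+1+1 = 11, and 14 slots are needed, so at most 11 can be filled.
An assignment achieving 11: Wed morning→Huang, Wed afternoon→Dubois+Singh, Wed evening→Baptiste, Thu afternoon→Dubois, Thu evening→Andersen, Fri afternoon→Xiong+Watson, Fri evening→Singh, Sat afternoon→Osei, Sat evening→Xiong.
Loads: Baptiste 1/1, Huang 1/1, Osei 1/1, Dubois 2/2, Singh 2/2, Xiong 2/2, Watson 1/1, Andersen 1/1.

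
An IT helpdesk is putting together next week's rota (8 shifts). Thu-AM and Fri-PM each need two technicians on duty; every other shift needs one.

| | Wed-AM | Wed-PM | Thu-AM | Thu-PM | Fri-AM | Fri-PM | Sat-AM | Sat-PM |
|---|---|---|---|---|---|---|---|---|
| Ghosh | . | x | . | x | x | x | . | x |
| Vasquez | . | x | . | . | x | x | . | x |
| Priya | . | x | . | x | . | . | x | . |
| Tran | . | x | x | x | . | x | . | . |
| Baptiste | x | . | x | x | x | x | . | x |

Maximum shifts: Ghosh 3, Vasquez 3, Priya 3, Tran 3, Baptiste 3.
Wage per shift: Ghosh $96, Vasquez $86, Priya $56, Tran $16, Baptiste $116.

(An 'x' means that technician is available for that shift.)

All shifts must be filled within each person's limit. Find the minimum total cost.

$650

Wed-AM can only be covered by Baptiste, so that assignment is forced.
Thu-AM can only be covered by Tran and Baptiste, so that assignment is forced.
Sat-AM can only be covered by Priya, so that assignment is forced.
Picking the cheapest available technician for each shift independently would cost $610, but that ignores the shift limits.
An optimal schedule: Wed-AM→Baptiste, Wed-PM→Tran, Thu-AM→Tran+Baptiste, Thu-PM→Priya, Fri-AM→Vasquez, Fri-PM→Tran+Vasquez, Sat-AM→Priya, Sat-PM→Vasquez.
Total: 116 + 16 + 16 + 116 + 56 + 86 + 16 + 86 + 56 + 86 = $650.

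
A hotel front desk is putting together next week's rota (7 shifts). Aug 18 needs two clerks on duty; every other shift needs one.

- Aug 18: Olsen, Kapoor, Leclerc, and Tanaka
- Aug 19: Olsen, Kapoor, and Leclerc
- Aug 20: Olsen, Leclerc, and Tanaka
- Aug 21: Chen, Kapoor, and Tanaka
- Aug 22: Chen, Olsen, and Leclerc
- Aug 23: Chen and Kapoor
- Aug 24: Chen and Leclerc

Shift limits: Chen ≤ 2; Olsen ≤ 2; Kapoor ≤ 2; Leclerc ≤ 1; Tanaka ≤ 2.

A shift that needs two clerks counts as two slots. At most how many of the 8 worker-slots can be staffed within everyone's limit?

8

Total capacity across all clerks is 2+2+2+1+2 = 9, and 8 slots are needed, so at most 8 can be filled.
An assignment achieving 8: Aug 18→Kapoor+Tanaka, Aug 19→Olsen, Aug 20→Olsen, Aug 21→Kapoor, Aug 22→Leclerc, Aug 23→Chen, Aug 24→Chen.
Loads: Chen 2/2, Olsen 2/2, Kapoor 2/2, Leclerc 1/1, Tanaka 1/2.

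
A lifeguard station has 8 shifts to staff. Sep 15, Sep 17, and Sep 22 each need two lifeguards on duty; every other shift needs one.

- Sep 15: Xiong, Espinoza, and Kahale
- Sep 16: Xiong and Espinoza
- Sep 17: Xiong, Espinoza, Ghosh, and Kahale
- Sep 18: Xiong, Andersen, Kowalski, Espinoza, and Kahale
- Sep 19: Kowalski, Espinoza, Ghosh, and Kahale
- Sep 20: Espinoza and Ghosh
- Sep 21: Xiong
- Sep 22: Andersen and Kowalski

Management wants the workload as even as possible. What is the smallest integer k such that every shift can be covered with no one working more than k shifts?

With 6 lifeguards and 11 worker-slots to fill, someone must work at least ⌈11/6⌉ = 2 shifts, so k ≥ 2.
k = 2 works: Sep 15→Espinoza+Kahale, Sep 16→Xiong, Sep 17→Ghosh+Kahale, Sep 18→Andersen, Sep 19→Kowalski, Sep 20→Espinoza, Sep 21→Xiong, Sep 22→Andersen+Kowalski.
Loads: Xiong 2, Andersen 2, Kowalski 2, Espinoza 2, Ghosh 1, Kahale 2 — all ≤ 2.

2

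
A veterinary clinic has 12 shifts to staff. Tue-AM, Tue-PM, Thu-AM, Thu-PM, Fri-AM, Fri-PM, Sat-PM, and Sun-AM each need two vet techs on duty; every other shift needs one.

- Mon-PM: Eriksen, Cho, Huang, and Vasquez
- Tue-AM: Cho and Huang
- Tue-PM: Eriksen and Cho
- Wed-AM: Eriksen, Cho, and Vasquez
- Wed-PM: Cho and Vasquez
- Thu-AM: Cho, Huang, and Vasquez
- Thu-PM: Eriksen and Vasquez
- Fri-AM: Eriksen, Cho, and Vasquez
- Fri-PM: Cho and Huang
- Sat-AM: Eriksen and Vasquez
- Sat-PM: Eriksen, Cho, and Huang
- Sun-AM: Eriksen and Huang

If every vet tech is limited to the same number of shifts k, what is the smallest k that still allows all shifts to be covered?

5

With 4 vet techs and 20 worker-slots to fill, someone must work at least ⌈20/4⌉ = 5 shifts, so k ≥ 5.
k = 5 works: Mon-PM→Vasquez, Tue-AM→Cho+Huang, Tue-PM→Eriksen+Cho, Wed-AM→Vasquez, Wed-PM→Cho, Thu-AM→Huang+Vasquez, Thu-PM→Eriksen+Vasquez, Fri-AM→Eriksen+Vasquez, Fri-PM→Cho+Huang, Sat-AM→Eriksen, Sat-PM→Cho+Huang, Sun-AM→Eriksen+Huang.
Loads: Eriksen 5, Cho 5, Huang 5, Vasquez 5 — all ≤ 5.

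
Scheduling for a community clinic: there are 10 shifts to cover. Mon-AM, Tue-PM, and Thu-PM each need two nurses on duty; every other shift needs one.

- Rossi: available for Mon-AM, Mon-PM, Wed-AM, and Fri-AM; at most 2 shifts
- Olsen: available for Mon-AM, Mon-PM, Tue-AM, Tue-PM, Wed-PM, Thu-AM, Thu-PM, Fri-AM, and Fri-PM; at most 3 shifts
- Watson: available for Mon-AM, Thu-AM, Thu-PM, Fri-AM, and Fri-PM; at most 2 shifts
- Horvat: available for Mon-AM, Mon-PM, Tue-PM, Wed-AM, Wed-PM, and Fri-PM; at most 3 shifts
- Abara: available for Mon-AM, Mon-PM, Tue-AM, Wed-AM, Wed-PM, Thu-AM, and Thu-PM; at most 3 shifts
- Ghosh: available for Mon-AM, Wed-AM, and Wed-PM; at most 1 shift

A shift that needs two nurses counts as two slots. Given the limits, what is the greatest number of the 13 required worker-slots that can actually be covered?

Total capacity across all nurses is 2+3+2+3+3+1 = 14, and 13 slots are needed, so at most 13 can be filled.
An assignment achieving 13: Mon-AM→Abara+Ghosh, Mon-PM→Rossi, Tue-AM→Olsen, Tue-PM→Olsen+Horvat, Wed-AM→Horvat, Wed-PM→Horvat, Thu-AM→Olsen, Thu-PM→Watson+Abara, Fri-AM→Rossi, Fri-PM→Watson.
Loads: Rossi 2/2, Olsen 3/3, Watson 2/2, Horvat 3/3, Abara 2/3, Ghosh 1/1.

13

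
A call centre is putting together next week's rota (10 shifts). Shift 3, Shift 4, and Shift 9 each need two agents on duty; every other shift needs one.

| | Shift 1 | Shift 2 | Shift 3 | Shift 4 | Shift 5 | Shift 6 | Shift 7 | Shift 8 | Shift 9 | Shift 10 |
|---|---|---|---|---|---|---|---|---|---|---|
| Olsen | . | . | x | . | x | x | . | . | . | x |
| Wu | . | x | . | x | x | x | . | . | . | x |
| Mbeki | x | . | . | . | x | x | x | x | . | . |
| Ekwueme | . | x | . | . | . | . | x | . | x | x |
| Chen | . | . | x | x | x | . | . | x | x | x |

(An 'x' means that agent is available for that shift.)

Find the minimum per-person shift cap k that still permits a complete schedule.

With 5 agents and 13 worker-slots to fill, someone must work at least ⌈13/5⌉ = 3 shifts, so k ≥ 3.
k = 3 works: Shift 1→Mbeki, Shift 2→Wu, Shift 3→Olsen+Chen, Shift 4→Wu+Chen, Shift 5→Olsen, Shift 6→Olsen, Shift 7→Mbeki, Shift 8→Mbeki, Shift 9→Ekwueme+Chen, Shift 10→Wu.
Loads: Olsen 3, Wu 3, Mbeki 3, Ekwueme 1, Chen 3 — all ≤ 3.

3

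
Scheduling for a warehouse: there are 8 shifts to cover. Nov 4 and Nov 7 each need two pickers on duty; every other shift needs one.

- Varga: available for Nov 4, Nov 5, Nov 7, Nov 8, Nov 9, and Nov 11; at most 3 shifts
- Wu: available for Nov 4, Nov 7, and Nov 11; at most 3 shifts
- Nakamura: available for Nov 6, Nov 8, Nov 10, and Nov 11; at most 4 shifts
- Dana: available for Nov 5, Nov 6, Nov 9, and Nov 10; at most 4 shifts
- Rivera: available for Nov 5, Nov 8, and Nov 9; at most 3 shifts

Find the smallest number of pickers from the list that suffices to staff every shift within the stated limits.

10 slots to fill and no one can take more than 4, so at least ⌈10/4⌉ = 3 pickers are needed.
Varga, Wu, and Dana alone can cover everything: Nov 4→Varga+Wu, Nov 5→Dana, Nov 6→Dana, Nov 7→Varga+Wu, Nov 8→Varga, Nov 9→Dana, Nov 10→Dana, Nov 11→Wu.

3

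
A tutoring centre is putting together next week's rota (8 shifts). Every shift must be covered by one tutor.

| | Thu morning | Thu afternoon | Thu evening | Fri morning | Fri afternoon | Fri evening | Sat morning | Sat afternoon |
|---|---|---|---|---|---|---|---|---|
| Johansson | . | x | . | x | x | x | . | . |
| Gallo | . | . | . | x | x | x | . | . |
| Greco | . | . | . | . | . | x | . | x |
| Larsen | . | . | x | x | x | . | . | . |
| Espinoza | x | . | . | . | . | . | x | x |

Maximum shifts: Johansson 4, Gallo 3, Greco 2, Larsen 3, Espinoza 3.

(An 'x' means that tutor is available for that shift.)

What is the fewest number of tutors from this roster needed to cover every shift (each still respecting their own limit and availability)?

3

8 slots to fill and no one can take more than 4, so at least ⌈8/4⌉ = 2 tutors are needed.
Any 2 tutors together have capacity at most 4+3 = 7 < 8 slots, so 2 can never suffice.
Johansson, Larsen, and Espinoza alone can cover everything: Thu morning→Espinoza, Thu afternoon→Johansson, Thu evening→Larsen, Fri morning→Johansson, Fri afternoon→Johansson, Fri evening→Johansson, Sat morning→Espinoza, Sat afternoon→Espinoza.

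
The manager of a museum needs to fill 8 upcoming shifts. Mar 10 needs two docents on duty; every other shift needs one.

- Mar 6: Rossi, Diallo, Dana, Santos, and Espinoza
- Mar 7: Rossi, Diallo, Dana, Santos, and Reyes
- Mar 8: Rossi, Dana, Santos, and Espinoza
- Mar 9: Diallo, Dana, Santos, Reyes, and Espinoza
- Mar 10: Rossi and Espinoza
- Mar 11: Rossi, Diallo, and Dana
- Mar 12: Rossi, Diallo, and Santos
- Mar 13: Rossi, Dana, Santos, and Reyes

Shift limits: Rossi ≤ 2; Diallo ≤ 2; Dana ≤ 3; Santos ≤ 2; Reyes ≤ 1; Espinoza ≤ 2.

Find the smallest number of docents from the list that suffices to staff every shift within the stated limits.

4

9 slots to fill and no one can take more than 3, so at least ⌈9/3⌉ = 3 docents are needed.
Any 3 docents together have capacity at most 3+2+2 = 7 < 9 slots, so 3 can never suffice.
Rossi, Diallo, Dana, and Espinoza alone can cover everything: Mar 6→Espinoza, Mar 7→Diallo, Mar 8→Dana, Mar 9→Diallo, Mar 10→Rossi+Espinoza, Mar 11→Dana, Mar 12→Rossi, Mar 13→Dana.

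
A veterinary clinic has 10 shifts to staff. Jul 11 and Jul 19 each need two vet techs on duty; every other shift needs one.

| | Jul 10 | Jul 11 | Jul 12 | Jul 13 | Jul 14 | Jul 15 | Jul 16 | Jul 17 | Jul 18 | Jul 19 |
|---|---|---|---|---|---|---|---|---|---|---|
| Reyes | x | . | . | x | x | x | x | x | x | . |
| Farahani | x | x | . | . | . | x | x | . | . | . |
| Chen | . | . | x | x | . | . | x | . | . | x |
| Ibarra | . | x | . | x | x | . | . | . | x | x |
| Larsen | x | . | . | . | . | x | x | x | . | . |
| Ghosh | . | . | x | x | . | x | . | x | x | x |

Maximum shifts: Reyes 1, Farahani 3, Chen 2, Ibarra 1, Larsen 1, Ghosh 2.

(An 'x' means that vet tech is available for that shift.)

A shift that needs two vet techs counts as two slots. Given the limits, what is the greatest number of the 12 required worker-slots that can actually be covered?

10

Total capacity across all vet techs is 1+3+2+1+1+2 = 10, and 12 slots are needed, so at most 10 can be filled.
An assignment achieving 10: Jul 10→Farahani, Jul 11→Farahani+Ibarra, Jul 12→Chen, Jul 14→Reyes, Jul 15→Farahani, Jul 17→Larsen, Jul 18→Ghosh, Jul 19→Chen+Ghosh.
Loads: Reyes 1/1, Farahani 3/3, Chen 2/2, Ibarra 1/1, Larsen 1/1, Ghosh 2/2.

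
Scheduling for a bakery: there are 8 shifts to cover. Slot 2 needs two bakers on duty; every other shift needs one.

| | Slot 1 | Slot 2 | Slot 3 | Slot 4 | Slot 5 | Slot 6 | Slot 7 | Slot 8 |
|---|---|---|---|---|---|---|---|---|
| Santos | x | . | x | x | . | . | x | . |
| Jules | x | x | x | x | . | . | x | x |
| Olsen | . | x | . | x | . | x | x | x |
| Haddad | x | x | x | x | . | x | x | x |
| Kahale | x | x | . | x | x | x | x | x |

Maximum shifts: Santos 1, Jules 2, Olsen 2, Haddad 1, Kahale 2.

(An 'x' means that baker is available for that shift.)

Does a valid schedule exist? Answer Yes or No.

No

Total capacity is 1+2+2+1+2 = 8 but 9 worker-slots are needed — infeasible.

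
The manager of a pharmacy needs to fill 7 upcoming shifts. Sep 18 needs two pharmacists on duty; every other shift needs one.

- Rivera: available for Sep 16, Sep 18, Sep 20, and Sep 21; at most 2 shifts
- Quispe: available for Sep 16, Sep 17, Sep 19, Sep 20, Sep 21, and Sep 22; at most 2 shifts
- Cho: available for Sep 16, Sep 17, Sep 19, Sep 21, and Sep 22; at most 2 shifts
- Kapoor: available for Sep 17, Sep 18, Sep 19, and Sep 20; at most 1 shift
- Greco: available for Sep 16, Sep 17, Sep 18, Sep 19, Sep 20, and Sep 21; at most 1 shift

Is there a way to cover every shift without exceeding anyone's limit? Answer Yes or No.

One valid schedule: Sep 16→Rivera, Sep 17→Quispe, Sep 18→Rivera+Kapoor, Sep 19→Cho, Sep 20→Greco, Sep 21→Cho, Sep 22→Quispe.
Loads: Rivera 2/2, Quispe 2/2, Cho 2/2, Kapoor 1/1, Greco 1/1 — all within limits.

Yes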